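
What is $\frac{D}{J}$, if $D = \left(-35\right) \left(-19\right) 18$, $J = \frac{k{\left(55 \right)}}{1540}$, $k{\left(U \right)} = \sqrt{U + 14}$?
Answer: $\frac{6144600 \sqrt{69}}{23} \approx 2.2192 \cdot 10^{6}$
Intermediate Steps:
$k{\left(U \right)} = \sqrt{14 + U}$
$J = \frac{\sqrt{69}}{1540}$ ($J = \frac{\sqrt{14 + 55}}{1540} = \sqrt{69} \cdot \frac{1}{1540} = \frac{\sqrt{69}}{1540} \approx 0.0053939$)
$D = 11970$ ($D = 665 \cdot 18 = 11970$)
$\frac{D}{J} = \frac{11970}{\frac{1}{1540} \sqrt{69}} = 11970 \frac{1540 \sqrt{69}}{69} = \frac{6144600 \sqrt{69}}{23}$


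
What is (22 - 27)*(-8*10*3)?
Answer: 1200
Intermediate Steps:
(22 - 27)*(-8*10*3) = -(-400)*3 = -5*(-240) = 1200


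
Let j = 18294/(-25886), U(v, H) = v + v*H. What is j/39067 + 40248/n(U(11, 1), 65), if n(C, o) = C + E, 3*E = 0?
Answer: 10175583397827/5562085991 ≈ 1829.5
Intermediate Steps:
E = 0 (E = (⅓)*0 = 0)
U(v, H) = v + H*v
n(C, o) = C (n(C, o) = C + 0 = C)
j = -9147/12943 (j = 18294*(-1/25886) = -9147/12943 ≈ -0.70671)
j/39067 + 40248/n(U(11, 1), 65) = -9147/12943/39067 + 40248/((11*(1 + 1))) = -9147/12943*1/39067 + 40248/((11*2)) = -9147/505644181 + 40248/22 = -9147/505644181 + 40248*(1/22) = -9147/505644181 + 20124/11 = 10175583397827/5562085991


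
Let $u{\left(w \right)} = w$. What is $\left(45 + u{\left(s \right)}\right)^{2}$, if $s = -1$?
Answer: $1936$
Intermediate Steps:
$\left(45 + u{\left(s \right)}\right)^{2} = \left(45 - 1\right)^{2} = 44^{2} = 1936$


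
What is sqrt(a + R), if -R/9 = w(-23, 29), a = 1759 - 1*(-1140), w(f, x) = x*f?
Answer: sqrt(8902) ≈ 94.350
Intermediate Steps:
w(f, x) = f*x
a = 2899 (a = 1759 + 1140 = 2899)
R = 6003 (R = -(-207)*29 = -9*(-667) = 6003)
sqrt(a + R) = sqrt(2899 + 6003) = sqrt(8902)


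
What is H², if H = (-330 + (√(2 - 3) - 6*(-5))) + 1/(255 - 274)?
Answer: 32501040/361 - 11402*I/19 ≈ 90031.0 - 600.11*I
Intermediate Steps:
H = -5701/19 + I (H = (-330 + (√(-1) + 30)) + 1/(-19) = (-330 + (I + 30)) - 1/19 = (-330 + (30 + I)) - 1/19 = (-300 + I) - 1/19 = -5701/19 + I ≈ -300.05 + 1.0*I)
H² = (-5701/19 + I)²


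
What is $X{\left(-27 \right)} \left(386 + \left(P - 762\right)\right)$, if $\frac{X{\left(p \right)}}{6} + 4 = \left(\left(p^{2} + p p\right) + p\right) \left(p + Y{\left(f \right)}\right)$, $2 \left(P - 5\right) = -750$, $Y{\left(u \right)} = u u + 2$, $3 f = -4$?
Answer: $148759860$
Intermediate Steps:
$f = - \frac{4}{3}$ ($f = \frac{1}{3} \left(-4\right) = - \frac{4}{3} \approx -1.3333$)
$Y{\left(u \right)} = 2 + u^{2}$ ($Y{\left(u \right)} = u^{2} + 2 = 2 + u^{2}$)
$P = -370$ ($P = 5 + \frac{1}{2} \left(-750\right) = 5 - 375 = -370$)
$X{\left(p \right)} = -24 + 6 \left(\frac{34}{9} + p\right) \left(p + 2 p^{2}\right)$ ($X{\left(p \right)} = -24 + 6 \left(\left(p^{2} + p p\right) + p\right) \left(p + \left(2 + \left(- \frac{4}{3}\right)^{2}\right)\right) = -24 + 6 \left(\left(p^{2} + p^{2}\right) + p\right) \left(p + \left(2 + \frac{16}{9}\right)\right) = -24 + 6 \left(2 p^{2} + p\right) \left(p + \frac{34}{9}\right) = -24 + 6 \left(p + 2 p^{2}\right) \left(\frac{34}{9} + p\right) = -24 + 6 \left(\frac{34}{9} + p\right) \left(p + 2 p^{2}\right)$)
$X{\left(-27 \right)} \left(386 + \left(P - 762\right)\right) = \left(-24 + 12 \left(-27\right)^{3} + \frac{68}{3} \left(-27\right) + \frac{154 \left(-27\right)^{2}}{3}\right) \left(386 - 1132\right) = \left(-24 + 12 \left(-19683\right) - 612 + \frac{154}{3} \cdot 729\right) \left(386 - 1132\right) = \left(-24 - 236196 - 612 + 37422\right) \left(-746\right) = \left(-199410\right) \left(-746\right) = 148759860$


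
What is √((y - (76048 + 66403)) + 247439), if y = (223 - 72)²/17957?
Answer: √33854194136369/17957 ≈ 324.02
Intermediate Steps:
y = 22801/17957 (y = 151²*(1/17957) = 22801*(1/17957) = 22801/17957 ≈ 1.2698)
√((y - (76048 + 66403)) + 247439) = √((22801/17957 - (76048 + 66403)) + 247439) = √((22801/17957 - 1*142451) + 247439) = √((22801/17957 - 142451) + 247439) = √(-2557969806/17957 + 247439) = √(1885292317/17957) = √33854194136369/17957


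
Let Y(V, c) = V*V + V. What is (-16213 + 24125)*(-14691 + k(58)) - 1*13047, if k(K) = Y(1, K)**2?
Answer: -116216591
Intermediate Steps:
Y(V, c) = V + V**2 (Y(V, c) = V**2 + V = V + V**2)
k(K) = 4 (k(K) = (1*(1 + 1))**2 = (1*2)**2 = 2**2 = 4)
(-16213 + 24125)*(-14691 + k(58)) - 1*13047 = (-16213 + 24125)*(-14691 + 4) - 1*13047 = 7912*(-14687) - 13047 = -116203544 - 13047 = -116216591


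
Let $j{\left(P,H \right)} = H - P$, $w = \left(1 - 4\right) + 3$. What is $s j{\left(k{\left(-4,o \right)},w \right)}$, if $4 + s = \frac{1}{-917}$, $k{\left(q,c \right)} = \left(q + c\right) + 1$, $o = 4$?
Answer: $\frac{3669}{917} \approx 4.0011$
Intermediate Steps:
$k{\left(q,c \right)} = 1 + c + q$ ($k{\left(q,c \right)} = \left(c + q\right) + 1 = 1 + c + q$)
$w = 0$ ($w = -3 + 3 = 0$)
$s = - \frac{3669}{917}$ ($s = -4 + \frac{1}{-917} = -4 - \frac{1}{917} = - \frac{3669}{917} \approx -4.0011$)
$s j{\left(k{\left(-4,o \right)},w \right)} = - \frac{3669 \left(0 - \left(1 + 4 - 4\right)\right)}{917} = - \frac{3669 \left(0 - 1\right)}{917} = \left(- \frac{3669}{917}\right) \left(-1\right) = \frac{3669}{917}$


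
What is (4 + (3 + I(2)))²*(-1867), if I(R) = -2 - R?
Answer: -16803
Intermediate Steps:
(4 + (3 + I(2)))²*(-1867) = (4 + (3 + (-2 - 1*2)))²*(-1867) = (4 + (3 + (-2 - 2)))²*(-1867) = (4 + (3 - 4))²*(-1867) = (4 - 1)²*(-1867) = 3²*(-1867) = 9*(-1867) = -16803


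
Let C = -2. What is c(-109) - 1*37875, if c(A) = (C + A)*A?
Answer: -25776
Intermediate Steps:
c(A) = A*(-2 + A) (c(A) = (-2 + A)*A = A*(-2 + A))
c(-109) - 1*37875 = -109*(-2 - 109) - 1*37875 = -109*(-111) - 37875 = 12099 - 37875 = -25776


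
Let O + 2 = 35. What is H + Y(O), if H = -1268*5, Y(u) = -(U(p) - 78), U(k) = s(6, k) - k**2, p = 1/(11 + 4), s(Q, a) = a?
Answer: -1408964/225 ≈ -6262.1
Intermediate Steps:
O = 33 (O = -2 + 35 = 33)
p = 1/15 ≈ 0.066667
U(k) = k - k**2
Y(u) = 17536/225 (Y(u) = -((1 - 1*1/15)/15 - 78) = -((1 - 1/15)/15 - 78) = -((1/15)*(14/15) - 78) = -(14/225 - 78) = -1*(-17536/225) = 17536/225)
H = -6340
H + Y(O) = -6340 + 17536/225 = -1408964/225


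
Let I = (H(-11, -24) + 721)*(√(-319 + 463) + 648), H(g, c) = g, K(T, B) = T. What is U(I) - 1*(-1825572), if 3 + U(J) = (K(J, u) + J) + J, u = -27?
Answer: 3231369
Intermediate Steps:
I = 468600 (I = (-11 + 721)*(√(-319 + 463) + 648) = 710*(√144 + 648) = 710*(12 + 648) = 710*660 = 468600)
U(J) = -3 + 3*J (U(J) = -3 + ((J + J) + J) = -3 + (2*J + J) = -3 + 3*J)
U(I) - 1*(-1825572) = (-3 + 3*468600) - 1*(-1825572) = (-3 + 1405800) + 1825572 = 1405797 + 1825572 = 3231369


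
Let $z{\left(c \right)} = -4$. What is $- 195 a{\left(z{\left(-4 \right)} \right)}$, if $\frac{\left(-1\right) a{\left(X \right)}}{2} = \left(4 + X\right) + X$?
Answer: $-1560$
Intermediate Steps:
$a{\left(X \right)} = -8 - 4 X$ ($a{\left(X \right)} = - 2 \left(\left(4 + X\right) + X\right) = - 2 \left(4 + 2 X\right) = -8 - 4 X$)
$- 195 a{\left(z{\left(-4 \right)} \right)} = - 195 \left(-8 - -16\right) = - 195 \left(-8 + 16\right) = \left(-195\right) 8 = -1560$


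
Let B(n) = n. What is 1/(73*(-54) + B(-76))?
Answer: -1/4018 ≈ -0.00024888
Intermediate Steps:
1/(73*(-54) + B(-76)) = 1/(73*(-54) - 76) = 1/(-3942 - 76) = 1/(-4018) = -1/4018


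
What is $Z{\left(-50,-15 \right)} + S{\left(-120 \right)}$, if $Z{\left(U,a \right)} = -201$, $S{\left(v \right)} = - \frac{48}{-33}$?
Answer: $- \frac{2195}{11} \approx -199.55$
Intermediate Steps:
$S{\left(v \right)} = \frac{16}{11}$ ($S{\left(v \right)} = \left(-48\right) \left(- \frac{1}{33}\right) = \frac{16}{11}$)
$Z{\left(-50,-15 \right)} + S{\left(-120 \right)} = -201 + \frac{16}{11} = - \frac{2195}{11}$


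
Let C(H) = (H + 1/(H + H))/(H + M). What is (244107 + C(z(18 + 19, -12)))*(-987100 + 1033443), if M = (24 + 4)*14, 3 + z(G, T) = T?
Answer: 127946058527617/11310 ≈ 1.1313e+10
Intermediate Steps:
z(G, T) = -3 + T
M = 392 (M = 28*14 = 392)
C(H) = (H + 1/(2*H))/(392 + H) (C(H) = (H + 1/(H + H))/(H + 392) = (H + 1/(2*H))/(392 + H))
(244107 + C(z(18 + 19, -12)))*(-987100 + 1033443) = (244107 + (½ + (-3 - 12)²)/((-3 - 12)*(392 + (-3 - 12))))*(-987100 + 1033443) = (244107 + (½ + (-15)²)/((-15)*(392 - 15)))*46343 = (244107 - 1/15*(½ + 225)/377)*46343 = (244107 - 1/15*1/377*451/2)*46343 = (244107 - 451/11310)*46343 = (2760849719/11310)*46343 = 127946058527617/11310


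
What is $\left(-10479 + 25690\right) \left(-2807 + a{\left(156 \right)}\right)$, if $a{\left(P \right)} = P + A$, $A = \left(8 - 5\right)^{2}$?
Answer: $-40187462$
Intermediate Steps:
$A = 9$ ($A = 3^{2} = 9$)
$a{\left(P \right)} = 9 + P$ ($a{\left(P \right)} = P + 9 = 9 + P$)
$\left(-10479 + 25690\right) \left(-2807 + a{\left(156 \right)}\right) = \left(-10479 + 25690\right) \left(-2807 + \left(9 + 156\right)\right) = 15211 \left(-2807 + 165\right) = 15211 \left(-2642\right) = -40187462$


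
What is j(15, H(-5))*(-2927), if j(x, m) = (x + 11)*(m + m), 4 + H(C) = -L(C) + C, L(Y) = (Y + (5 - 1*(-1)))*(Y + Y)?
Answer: -152204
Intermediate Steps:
L(Y) = 2*Y*(6 + Y) (L(Y) = (Y + (5 + 1))*(2*Y) = (Y + 6)*(2*Y) = (6 + Y)*(2*Y) = 2*Y*(6 + Y))
H(C) = -4 + C - 2*C*(6 + C) (H(C) = -4 + (-2*C*(6 + C) + C) = -4 + (C - 2*C*(6 + C)) = -4 + C - 2*C*(6 + C))
j(x, m) = 2*m*(11 + x) (j(x, m) = (11 + x)*(2*m) = 2*m*(11 + x))
j(15, H(-5))*(-2927) = (2*(-4 - 5 - 2*(-5)*(6 - 5))*(11 + 15))*(-2927) = (2*(-4 - 5 - 2*(-5)*1)*26)*(-2927) = (2*(-4 - 5 + 10)*26)*(-2927) = (2*1*26)*(-2927) = 52*(-2927) = -152204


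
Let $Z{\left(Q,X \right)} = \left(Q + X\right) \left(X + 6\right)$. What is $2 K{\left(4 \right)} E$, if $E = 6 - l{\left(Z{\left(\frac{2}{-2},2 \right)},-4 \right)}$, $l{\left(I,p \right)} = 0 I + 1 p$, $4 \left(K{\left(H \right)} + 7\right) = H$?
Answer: $-120$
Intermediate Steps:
$K{\left(H \right)} = -7 + \frac{H}{4}$
$Z{\left(Q,X \right)} = \left(6 + X\right) \left(Q + X\right)$ ($Z{\left(Q,X \right)} = \left(Q + X\right) \left(6 + X\right) = \left(6 + X\right) \left(Q + X\right)$)
$l{\left(I,p \right)} = p$ ($l{\left(I,p \right)} = 0 + p = p$)
$E = 10$ ($E = 6 - -4 = 6 + 4 = 10$)
$2 K{\left(4 \right)} E = 2 \left(-7 + \frac{1}{4} \cdot 4\right) 10 = 2 \left(-7 + 1\right) 10 = 2 \left(-6\right) 10 = \left(-12\right) 10 = -120$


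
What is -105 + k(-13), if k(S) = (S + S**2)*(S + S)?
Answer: -4161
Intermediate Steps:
k(S) = 2*S*(S + S**2) (k(S) = (S + S**2)*(2*S) = 2*S*(S + S**2))
-105 + k(-13) = -105 + 2*(-13)**2*(1 - 13) = -105 + 2*169*(-12) = -105 - 4056 = -4161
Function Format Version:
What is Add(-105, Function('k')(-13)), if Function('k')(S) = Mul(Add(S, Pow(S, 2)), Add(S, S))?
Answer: -4161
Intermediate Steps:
Function('k')(S) = Mul(2, S, Add(S, Pow(S, 2))) (Function('k')(S) = Mul(Add(S, Pow(S, 2)), Mul(2, S)) = Mul(2, S, Add(S, Pow(S, 2))))
Add(-105, Function('k')(-13)) = Add(-105, Mul(2, Pow(-13, 2), Add(1, -13))) = Add(-105, Mul(2, 169, -12)) = Add(-105, -4056) = -4161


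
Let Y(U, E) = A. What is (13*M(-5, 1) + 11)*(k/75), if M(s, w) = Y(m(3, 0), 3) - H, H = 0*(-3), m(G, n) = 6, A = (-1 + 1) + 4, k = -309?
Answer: -6489/25 ≈ -259.56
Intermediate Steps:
A = 4 (A = 0 + 4 = 4)
H = 0
Y(U, E) = 4
M(s, w) = 4 (M(s, w) = 4 - 1*0 = 4 + 0 = 4)
(13*M(-5, 1) + 11)*(k/75) = (13*4 + 11)*(-309/75) = (52 + 11)*(-309*1/75) = 63*(-103/25) = -6489/25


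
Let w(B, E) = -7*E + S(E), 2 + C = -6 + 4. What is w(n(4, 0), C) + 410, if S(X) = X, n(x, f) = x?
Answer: 434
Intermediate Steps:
C = -4 (C = -2 + (-6 + 4) = -2 - 2 = -4)
w(B, E) = -6*E (w(B, E) = -7*E + E = -6*E)
w(n(4, 0), C) + 410 = -6*(-4) + 410 = 24 + 410 = 434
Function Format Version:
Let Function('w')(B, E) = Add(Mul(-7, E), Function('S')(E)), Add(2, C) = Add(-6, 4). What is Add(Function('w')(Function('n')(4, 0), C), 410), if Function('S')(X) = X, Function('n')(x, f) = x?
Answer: 434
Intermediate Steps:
C = -4 (C = Add(-2, Add(-6, 4)) = Add(-2, -2) = -4)
Function('w')(B, E) = Mul(-6, E) (Function('w')(B, E) = Add(Mul(-7, E), E) = Mul(-6, E))
Add(Function('w')(Function('n')(4, 0), C), 410) = Add(Mul(-6, -4), 410) = Add(24, 410) = 434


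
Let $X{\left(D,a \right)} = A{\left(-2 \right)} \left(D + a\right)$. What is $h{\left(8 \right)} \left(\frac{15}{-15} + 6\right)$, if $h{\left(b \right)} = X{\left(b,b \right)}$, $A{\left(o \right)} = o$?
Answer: $-160$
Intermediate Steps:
$X{\left(D,a \right)} = - 2 D - 2 a$ ($X{\left(D,a \right)} = - 2 \left(D + a\right) = - 2 D - 2 a$)
$h{\left(b \right)} = - 4 b$ ($h{\left(b \right)} = - 2 b - 2 b = - 4 b$)
$h{\left(8 \right)} \left(\frac{15}{-15} + 6\right) = \left(-4\right) 8 \left(\frac{15}{-15} + 6\right) = - 32 \left(15 \left(- \frac{1}{15}\right) + 6\right) = - 32 \left(-1 + 6\right) = \left(-32\right) 5 = -160$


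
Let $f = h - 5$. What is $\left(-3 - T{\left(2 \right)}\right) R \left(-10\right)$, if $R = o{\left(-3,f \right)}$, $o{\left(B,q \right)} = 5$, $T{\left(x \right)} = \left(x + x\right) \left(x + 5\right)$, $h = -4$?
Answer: $1550$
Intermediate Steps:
$f = -9$ ($f = -4 - 5 = -9$)
$T{\left(x \right)} = 2 x \left(5 + x\right)$
$R = 5$
$\left(-3 - T{\left(2 \right)}\right) R \left(-10\right) = \left(-3 - 2 \cdot 2 \left(5 + 2\right)\right) 5 \left(-10\right) = \left(-3 - 2 \cdot 2 \cdot 7\right) 5 \left(-10\right) = \left(-3 - 28\right) 5 \left(-10\right) = \left(-31\right) 5 \left(-10\right) = \left(-155\right) \left(-10\right) = 1550$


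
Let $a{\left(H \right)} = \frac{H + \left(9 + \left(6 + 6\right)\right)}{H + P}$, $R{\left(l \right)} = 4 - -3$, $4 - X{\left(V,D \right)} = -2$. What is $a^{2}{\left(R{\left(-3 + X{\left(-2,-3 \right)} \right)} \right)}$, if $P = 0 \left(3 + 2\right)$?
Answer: $16$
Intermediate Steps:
$X{\left(V,D \right)} = 6$ ($X{\left(V,D \right)} = 4 - -2 = 4 + 2 = 6$)
$P = 0$ ($P = 0 \cdot 5 = 0$)
$R{\left(l \right)} = 7$ ($R{\left(l \right)} = 4 + 3 = 7$)
$a{\left(H \right)} = \frac{21 + H}{H}$ ($a{\left(H \right)} = \frac{H + \left(9 + \left(6 + 6\right)\right)}{H + 0} = \frac{H + \left(9 + 12\right)}{H} = \frac{H + 21}{H} = \frac{21 + H}{H}$)
$a^{2}{\left(R{\left(-3 + X{\left(-2,-3 \right)} \right)} \right)} = \left(\frac{21 + 7}{7}\right)^{2} = \left(\frac{1}{7} \cdot 28\right)^{2} = 4^{2} = 16$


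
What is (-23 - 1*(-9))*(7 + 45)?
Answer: -728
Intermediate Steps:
(-23 - 1*(-9))*(7 + 45) = (-23 + 9)*52 = -14*52 = -728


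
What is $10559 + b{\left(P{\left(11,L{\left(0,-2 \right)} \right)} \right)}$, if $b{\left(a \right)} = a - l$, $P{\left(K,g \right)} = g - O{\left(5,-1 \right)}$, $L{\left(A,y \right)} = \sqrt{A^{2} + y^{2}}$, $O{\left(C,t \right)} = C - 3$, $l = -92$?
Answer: $10651$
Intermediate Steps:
$O{\left(C,t \right)} = -3 + C$
$P{\left(K,g \right)} = -2 + g$ ($P{\left(K,g \right)} = g - \left(-3 + 5\right) = g - 2 = -2 + g$)
$b{\left(a \right)} = 92 + a$ ($b{\left(a \right)} = a - -92 = a + 92 = 92 + a$)
$10559 + b{\left(P{\left(11,L{\left(0,-2 \right)} \right)} \right)} = 10559 + \left(92 - \left(2 - \sqrt{0^{2} + \left(-2\right)^{2}}\right)\right) = 10559 + \left(92 - \left(2 - \sqrt{0 + 4}\right)\right) = 10559 + \left(92 - \left(2 - \sqrt{4}\right)\right) = 10559 + \left(92 + \left(-2 + 2\right)\right) = 10559 + \left(92 + 0\right) = 10559 + 92 = 10651$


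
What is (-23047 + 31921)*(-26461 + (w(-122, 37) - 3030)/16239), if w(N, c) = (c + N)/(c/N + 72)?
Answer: -11117980151340294/47347511 ≈ -2.3482e+8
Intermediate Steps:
w(N, c) = (N + c)/(72 + c/N)
(-23047 + 31921)*(-26461 + (w(-122, 37) - 3030)/16239) = (-23047 + 31921)*(-26461 + (-122*(-122 + 37)/(37 + 72*(-122)) - 3030)/16239) = 8874*(-26461 + (-122*(-85)/(37 - 8784) - 3030)*(1/16239)) = 8874*(-26461 + (-122*(-85)/(-8747) - 3030)*(1/16239)) = 8874*(-26461 + (-122*(-1/8747)*(-85) - 3030)*(1/16239)) = 8874*(-26461 + (-10370/8747 - 3030)*(1/16239)) = 8874*(-26461 - 26513780/8747*1/16239) = 8874*(-26461 - 26513780/142042533) = 8874*(-3758613979493/142042533) = -11117980151340294/47347511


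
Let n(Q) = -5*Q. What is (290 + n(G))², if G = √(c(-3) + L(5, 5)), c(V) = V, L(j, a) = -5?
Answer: 83900 - 5800*I*√2 ≈ 83900.0 - 8202.4*I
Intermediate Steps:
G = 2*I*√2 (G = √(-3 - 5) = √(-8) = 2*I*√2 ≈ 2.8284*I)
(290 + n(G))² = (290 - 10*I*√2)²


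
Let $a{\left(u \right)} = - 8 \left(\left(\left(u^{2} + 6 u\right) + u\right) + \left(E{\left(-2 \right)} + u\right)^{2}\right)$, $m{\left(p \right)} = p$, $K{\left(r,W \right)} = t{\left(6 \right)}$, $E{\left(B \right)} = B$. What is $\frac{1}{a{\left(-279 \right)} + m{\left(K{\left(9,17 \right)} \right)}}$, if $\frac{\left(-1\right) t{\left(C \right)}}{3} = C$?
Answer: $- \frac{1}{1238810} \approx -8.0723 \cdot 10^{-7}$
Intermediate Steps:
$t{\left(C \right)} = - 3 C$
$K{\left(r,W \right)} = -18$ ($K{\left(r,W \right)} = \left(-3\right) 6 = -18$)
$a{\left(u \right)} = - 56 u - 8 u^{2} - 8 \left(-2 + u\right)^{2}$ ($a{\left(u \right)} = - 8 \left(\left(\left(u^{2} + 6 u\right) + u\right) + \left(-2 + u\right)^{2}\right) = - 8 \left(\left(u^{2} + 7 u\right) + \left(-2 + u\right)^{2}\right) = - 8 \left(u^{2} + \left(-2 + u\right)^{2} + 7 u\right) = - 56 u - 8 u^{2} - 8 \left(-2 + u\right)^{2}$)
$\frac{1}{a{\left(-279 \right)} + m{\left(K{\left(9,17 \right)} \right)}} = \frac{1}{\left(-32 - -6696 - 16 \left(-279\right)^{2}\right) - 18} = \frac{1}{\left(-32 + 6696 - 1245456\right) - 18} = \frac{1}{-1238792 - 18} = \frac{1}{-1238810} = - \frac{1}{1238810}$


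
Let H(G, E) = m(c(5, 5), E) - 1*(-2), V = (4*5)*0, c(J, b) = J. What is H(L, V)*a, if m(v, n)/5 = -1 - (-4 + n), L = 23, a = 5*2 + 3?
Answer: 221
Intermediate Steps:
a = 13 (a = 10 + 3 = 13)
V = 0 (V = 20*0 = 0)
m(v, n) = 15 - 5*n (m(v, n) = 5*(-1 - (-4 + n)) = 5*(-1 + (4 - n)) = 5*(3 - n) = 15 - 5*n)
H(G, E) = 17 - 5*E (H(G, E) = (15 - 5*E) - 1*(-2) = (15 - 5*E) + 2 = 17 - 5*E)
H(L, V)*a = (17 - 5*0)*13 = (17 + 0)*13 = 17*13 = 221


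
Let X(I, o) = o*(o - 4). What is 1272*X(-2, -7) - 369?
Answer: 97575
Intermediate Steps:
X(I, o) = o*(-4 + o)
1272*X(-2, -7) - 369 = 1272*(-7*(-4 - 7)) - 369 = 1272*(-7*(-11)) - 369 = 1272*77 - 369 = 97944 - 369 = 97575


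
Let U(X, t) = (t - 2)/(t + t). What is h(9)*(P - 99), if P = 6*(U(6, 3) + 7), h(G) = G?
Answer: -504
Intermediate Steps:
U(X, t) = (-2 + t)/(2*t) (U(X, t) = (-2 + t)/((2*t)) = (-2 + t)*(1/(2*t)) = (-2 + t)/(2*t))
P = 43 (P = 6*((½)*(-2 + 3)/3 + 7) = 6*((½)*(⅓)*1 + 7) = 6*(⅙ + 7) = 6*(43/6) = 43)
h(9)*(P - 99) = 9*(43 - 99) = 9*(-56) = -504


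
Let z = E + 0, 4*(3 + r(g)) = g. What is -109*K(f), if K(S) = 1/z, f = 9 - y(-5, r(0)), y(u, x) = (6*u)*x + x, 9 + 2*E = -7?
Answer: 109/8 ≈ 13.625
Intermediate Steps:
r(g) = -3 + g/4
E = -8 (E = -9/2 + (½)*(-7) = -9/2 - 7/2 = -8)
y(u, x) = x + 6*u*x (y(u, x) = 6*u*x + x = x + 6*u*x)
f = -78 (f = 9 - (-3 + (¼)*0)*(1 + 6*(-5)) = 9 - (-3 + 0)*(1 - 30) = 9 - (-3)*(-29) = 9 - 1*87 = 9 - 87 = -78)
z = -8 (z = -8 + 0 = -8)
K(S) = -⅛ (K(S) = 1/(-8) = -⅛)
-109*K(f) = -109*(-⅛) = 109/8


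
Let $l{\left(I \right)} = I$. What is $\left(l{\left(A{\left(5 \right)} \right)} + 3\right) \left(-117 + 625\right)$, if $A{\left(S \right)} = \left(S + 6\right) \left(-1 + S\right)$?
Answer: $23876$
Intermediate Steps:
$A{\left(S \right)} = \left(-1 + S\right) \left(6 + S\right)$ ($A{\left(S \right)} = \left(6 + S\right) \left(-1 + S\right) = \left(-1 + S\right) \left(6 + S\right)$)
$\left(l{\left(A{\left(5 \right)} \right)} + 3\right) \left(-117 + 625\right) = \left(\left(-6 + 5^{2} + 5 \cdot 5\right) + 3\right) \left(-117 + 625\right) = \left(\left(-6 + 25 + 25\right) + 3\right) 508 = \left(44 + 3\right) 508 = 47 \cdot 508 = 23876$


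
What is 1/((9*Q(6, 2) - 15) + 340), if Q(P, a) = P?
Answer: 1/379 ≈ 0.0026385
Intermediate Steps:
1/((9*Q(6, 2) - 15) + 340) = 1/((9*6 - 15) + 340) = 1/((54 - 15) + 340) = 1/(39 + 340) = 1/379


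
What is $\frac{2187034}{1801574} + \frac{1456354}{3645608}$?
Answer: $\frac{2649199536967}{1641958146748} \approx 1.6134$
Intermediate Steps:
$\frac{2187034}{1801574} + \frac{1456354}{3645608} = 2187034 \cdot \frac{1}{1801574} + 1456354 \cdot \frac{1}{3645608} = \frac{1093517}{900787} + \frac{728177}{1822804} = \frac{2649199536967}{1641958146748}$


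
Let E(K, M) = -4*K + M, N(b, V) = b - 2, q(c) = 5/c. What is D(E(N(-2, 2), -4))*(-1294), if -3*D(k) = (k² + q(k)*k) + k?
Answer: 208334/3 ≈ 69445.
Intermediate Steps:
N(b, V) = -2 + b
E(K, M) = M - 4*K
D(k) = -5/3 - k/3 - k²/3 (D(k) = -((k² + (5/k)*k) + k)/3 = -((k² + 5) + k)/3 = -((5 + k²) + k)/3 = -(5 + k + k²)/3 = -5/3 - k/3 - k²/3)
D(E(N(-2, 2), -4))*(-1294) = (-5/3 - (-4 - 4*(-2 - 2))*(1 + (-4 - 4*(-2 - 2)))/3)*(-1294) = (-5/3 - (-4 - 4*(-4))*(1 + (-4 - 4*(-4)))/3)*(-1294) = (-5/3 - (-4 + 16)*(1 + (-4 + 16))/3)*(-1294) = (-5/3 - ⅓*12*(1 + 12))*(-1294) = (-5/3 - ⅓*12*13)*(-1294) = (-5/3 - 52)*(-1294) = -161/3*(-1294) = 208334/3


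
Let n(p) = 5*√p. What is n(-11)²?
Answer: -275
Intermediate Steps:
n(-11)² = (5*√(-11))² = (5*(I*√11))² = (5*I*√11)² = -275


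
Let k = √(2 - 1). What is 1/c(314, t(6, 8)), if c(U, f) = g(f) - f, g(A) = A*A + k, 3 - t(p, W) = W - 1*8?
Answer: ⅐ ≈ 0.14286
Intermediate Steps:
t(p, W) = 11 - W (t(p, W) = 3 - (W - 1*8) = 3 - (W - 8) = 3 - (-8 + W) = 3 + (8 - W) = 11 - W)
k = 1 (k = √1 = 1)
g(A) = 1 + A² (g(A) = A*A + 1 = A² + 1 = 1 + A²)
c(U, f) = 1 + f² - f (c(U, f) = (1 + f²) - f = 1 + f² - f)
1/c(314, t(6, 8)) = 1/(1 + (11 - 1*8)² - (11 - 1*8)) = 1/(1 + (11 - 8)² - (11 - 8)) = 1/(1 + 3² - 1*3) = 1/(1 + 9 - 3) = 1/7 = ⅐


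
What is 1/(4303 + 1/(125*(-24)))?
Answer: 3000/12908999 ≈ 0.00023240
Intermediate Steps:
1/(4303 + 1/(125*(-24))) = 1/(4303 + 1/(-3000)) = 1/(4303 - 1/3000) = 1/(12908999/3000) = 3000/12908999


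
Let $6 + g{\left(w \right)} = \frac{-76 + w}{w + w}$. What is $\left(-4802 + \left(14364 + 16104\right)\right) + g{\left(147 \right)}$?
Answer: $\frac{7544111}{294} \approx 25660.0$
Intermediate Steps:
$g{\left(w \right)} = -6 + \frac{-76 + w}{2 w}$ ($g{\left(w \right)} = -6 + \frac{-76 + w}{w + w} = -6 + \frac{-76 + w}{2 w}$)
$\left(-4802 + \left(14364 + 16104\right)\right) + g{\left(147 \right)} = \left(-4802 + \left(14364 + 16104\right)\right) - \left(\frac{11}{2} + \frac{38}{147}\right) = \left(-4802 + 30468\right) - \frac{1693}{294} = 25666 - \frac{1693}{294} = \frac{7544111}{294}$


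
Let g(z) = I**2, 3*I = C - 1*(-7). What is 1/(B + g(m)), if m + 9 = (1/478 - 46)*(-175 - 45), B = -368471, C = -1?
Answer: -1/368467 ≈ -2.7139e-6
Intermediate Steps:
m = 2416419/239 (m = -9 + (1/478 - 46)*(-175 - 45) = -9 + (1/478 - 46)*(-220) = -9 - 21987/478*(-220) = -9 + 2418570/239 = 2416419/239 ≈ 10111.)
I = 2 (I = (-1 - 1*(-7))/3 = (-1 + 7)/3 = (1/3)*6 = 2)
g(z) = 4 (g(z) = 2**2 = 4)
1/(B + g(m)) = 1/(-368471 + 4) = 1/(-368467) = -1/368467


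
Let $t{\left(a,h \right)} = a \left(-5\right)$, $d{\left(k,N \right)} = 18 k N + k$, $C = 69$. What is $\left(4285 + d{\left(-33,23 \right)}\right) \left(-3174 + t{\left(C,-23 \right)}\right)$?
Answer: $33113790$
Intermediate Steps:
$d{\left(k,N \right)} = k + 18 N k$ ($d{\left(k,N \right)} = 18 N k + k = k + 18 N k$)
$t{\left(a,h \right)} = - 5 a$
$\left(4285 + d{\left(-33,23 \right)}\right) \left(-3174 + t{\left(C,-23 \right)}\right) = \left(4285 - 33 \left(1 + 18 \cdot 23\right)\right) \left(-3174 - 345\right) = \left(4285 - 33 \left(1 + 414\right)\right) \left(-3174 - 345\right) = \left(4285 - 13695\right) \left(-3519\right) = \left(-9410\right) \left(-3519\right) = 33113790$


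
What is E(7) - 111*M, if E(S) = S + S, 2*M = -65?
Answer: 7243/2 ≈ 3621.5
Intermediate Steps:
M = -65/2 (M = (½)*(-65) = -65/2 ≈ -32.500)
E(S) = 2*S
E(7) - 111*M = 2*7 - 111*(-65/2) = 14 + 7215/2 = 7243/2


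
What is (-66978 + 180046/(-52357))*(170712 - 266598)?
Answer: 336267138452112/52357 ≈ 6.4226e+9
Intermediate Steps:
(-66978 + 180046/(-52357))*(170712 - 266598) = (-66978 + 180046*(-1/52357))*(-95886) = (-66978 - 180046/52357)*(-95886) = -3506947192/52357*(-95886) = 336267138452112/52357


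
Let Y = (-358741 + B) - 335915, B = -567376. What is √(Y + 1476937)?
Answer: √214905 ≈ 463.58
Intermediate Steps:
Y = -1262032 (Y = (-358741 - 567376) - 335915 = -926117 - 335915 = -1262032)
√(Y + 1476937) = √(-1262032 + 1476937) = √214905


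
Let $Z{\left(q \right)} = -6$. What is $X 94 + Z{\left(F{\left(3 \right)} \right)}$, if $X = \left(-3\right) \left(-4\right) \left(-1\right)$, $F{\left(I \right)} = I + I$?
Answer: $-1134$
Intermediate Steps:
$F{\left(I \right)} = 2 I$
$X = -12$ ($X = 12 \left(-1\right) = -12$)
$X 94 + Z{\left(F{\left(3 \right)} \right)} = \left(-12\right) 94 - 6 = -1128 - 6 = -1134$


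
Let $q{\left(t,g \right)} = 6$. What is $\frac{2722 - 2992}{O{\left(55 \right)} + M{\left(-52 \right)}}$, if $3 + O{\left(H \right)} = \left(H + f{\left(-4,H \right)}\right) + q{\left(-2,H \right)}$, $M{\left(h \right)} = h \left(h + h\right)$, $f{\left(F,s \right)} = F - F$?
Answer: $- \frac{45}{911} \approx -0.049396$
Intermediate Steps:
$f{\left(F,s \right)} = 0$
$M{\left(h \right)} = 2 h^{2}$ ($M{\left(h \right)} = h 2 h = 2 h^{2}$)
$O{\left(H \right)} = 3 + H$ ($O{\left(H \right)} = -3 + \left(\left(H + 0\right) + 6\right) = -3 + \left(H + 6\right) = -3 + \left(6 + H\right) = 3 + H$)
$\frac{2722 - 2992}{O{\left(55 \right)} + M{\left(-52 \right)}} = \frac{2722 - 2992}{\left(3 + 55\right) + 2 \left(-52\right)^{2}} = - \frac{270}{58 + 2 \cdot 2704} = - \frac{270}{58 + 5408} = - \frac{270}{5466} = \left(-270\right) \frac{1}{5466} = - \frac{45}{911}$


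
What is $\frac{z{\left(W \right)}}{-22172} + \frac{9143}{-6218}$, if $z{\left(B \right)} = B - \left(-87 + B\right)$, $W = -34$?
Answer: $- \frac{101629781}{68932748} \approx -1.4743$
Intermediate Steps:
$z{\left(B \right)} = 87$
$\frac{z{\left(W \right)}}{-22172} + \frac{9143}{-6218} = \frac{87}{-22172} + \frac{9143}{-6218} = 87 \left(- \frac{1}{22172}\right) + 9143 \left(- \frac{1}{6218}\right) = - \frac{87}{22172} - \frac{9143}{6218} = - \frac{101629781}{68932748}$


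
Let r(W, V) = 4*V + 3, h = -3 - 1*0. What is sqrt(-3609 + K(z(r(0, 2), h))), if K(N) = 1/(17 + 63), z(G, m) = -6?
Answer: I*sqrt(1443595)/20 ≈ 60.075*I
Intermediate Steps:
h = -3 (h = -3 + 0 = -3)
r(W, V) = 3 + 4*V
K(N) = 1/80
sqrt(-3609 + K(z(r(0, 2), h))) = sqrt(-3609 + 1/80) = sqrt(-288719/80) = I*sqrt(1443595)/20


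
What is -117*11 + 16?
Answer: -1271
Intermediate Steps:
-117*11 + 16 = -39*33 + 16 = -1287 + 16 = -1271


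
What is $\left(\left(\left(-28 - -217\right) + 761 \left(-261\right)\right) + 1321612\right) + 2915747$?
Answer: $4038927$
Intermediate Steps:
$\left(\left(\left(-28 - -217\right) + 761 \left(-261\right)\right) + 1321612\right) + 2915747 = \left(\left(\left(-28 + 217\right) - 198621\right) + 1321612\right) + 2915747 = \left(\left(189 - 198621\right) + 1321612\right) + 2915747 = \left(-198432 + 1321612\right) + 2915747 = 1123180 + 2915747 = 4038927$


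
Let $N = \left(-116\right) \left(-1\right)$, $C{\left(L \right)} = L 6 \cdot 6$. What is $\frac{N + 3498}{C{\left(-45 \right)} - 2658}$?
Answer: $- \frac{1807}{2139} \approx -0.84479$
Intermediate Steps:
$C{\left(L \right)} = 36 L$ ($C{\left(L \right)} = 6 L 6 = 36 L$)
$N = 116$
$\frac{N + 3498}{C{\left(-45 \right)} - 2658} = \frac{116 + 3498}{36 \left(-45\right) - 2658} = \frac{3614}{-1620 - 2658} = \frac{3614}{-4278} = 3614 \left(- \frac{1}{4278}\right) = - \frac{1807}{2139}$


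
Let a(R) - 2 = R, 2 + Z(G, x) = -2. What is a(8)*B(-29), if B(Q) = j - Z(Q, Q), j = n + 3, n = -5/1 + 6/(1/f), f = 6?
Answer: 380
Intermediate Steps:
Z(G, x) = -4 (Z(G, x) = -2 - 2 = -4)
a(R) = 2 + R
n = 31 (n = -5/1 + 6/(1/6) = -5*1 + 6/(⅙) = -5 + 6*6 = -5 + 36 = 31)
j = 34 (j = 31 + 3 = 34)
B(Q) = 38 (B(Q) = 34 - 1*(-4) = 34 + 4 = 38)
a(8)*B(-29) = (2 + 8)*38 = 10*38 = 380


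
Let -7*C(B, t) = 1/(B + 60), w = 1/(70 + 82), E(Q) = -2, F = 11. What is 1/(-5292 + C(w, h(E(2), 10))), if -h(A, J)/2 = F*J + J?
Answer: -63847/337878476 ≈ -0.00018896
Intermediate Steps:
w = 1/152 ≈ 0.0065789
h(A, J) = -24*J (h(A, J) = -2*(11*J + J) = -24*J)
C(B, t) = -1/(7*(60 + B)) (C(B, t) = -1/(7*(B + 60)) = -1/(7*(60 + B)))
1/(-5292 + C(w, h(E(2), 10))) = 1/(-5292 - 1/(420 + 7*(1/152))) = 1/(-5292 - 1/(420 + 7/152)) = 1/(-5292 - 1/63847/152) = 1/(-5292 - 1*152/63847) = 1/(-5292 - 152/63847) = 1/(-337878476/63847) = -63847/337878476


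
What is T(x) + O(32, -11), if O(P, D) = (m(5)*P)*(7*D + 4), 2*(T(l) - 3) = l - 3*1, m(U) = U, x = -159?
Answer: -11758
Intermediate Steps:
T(l) = 3/2 + l/2 (T(l) = 3 + (l - 3*1)/2 = 3 + (l - 3)/2 = 3 + (-3 + l)/2 = 3 + (-3/2 + l/2) = 3/2 + l/2)
O(P, D) = 5*P*(4 + 7*D) (O(P, D) = (5*P)*(7*D + 4) = (5*P)*(4 + 7*D) = 5*P*(4 + 7*D))
T(x) + O(32, -11) = (3/2 + (1/2)*(-159)) + 5*32*(4 + 7*(-11)) = (3/2 - 159/2) + 5*32*(4 - 77) = -78 + 5*32*(-73) = -78 - 11680 = -11758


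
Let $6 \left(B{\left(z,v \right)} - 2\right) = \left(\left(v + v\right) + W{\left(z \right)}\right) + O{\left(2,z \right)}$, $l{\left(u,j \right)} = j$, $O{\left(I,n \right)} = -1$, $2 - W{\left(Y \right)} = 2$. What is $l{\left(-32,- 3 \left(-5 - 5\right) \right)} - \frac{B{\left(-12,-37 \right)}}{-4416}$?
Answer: $\frac{88313}{2944} \approx 29.998$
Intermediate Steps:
$W{\left(Y \right)} = 0$ ($W{\left(Y \right)} = 2 - 2 = 0$)
$B{\left(z,v \right)} = \frac{11}{6} + \frac{v}{3}$ ($B{\left(z,v \right)} = 2 + \frac{\left(\left(v + v\right) + 0\right) - 1}{6} = 2 + \frac{\left(2 v + 0\right) - 1}{6} = 2 + \frac{2 v - 1}{6} = 2 + \frac{-1 + 2 v}{6} = 2 + \left(- \frac{1}{6} + \frac{v}{3}\right) = \frac{11}{6} + \frac{v}{3}$)
$l{\left(-32,- 3 \left(-5 - 5\right) \right)} - \frac{B{\left(-12,-37 \right)}}{-4416} = - 3 \left(-5 - 5\right) - \frac{\frac{11}{6} + \frac{1}{3} \left(-37\right)}{-4416} = \left(-3\right) \left(-10\right) - \left(\frac{11}{6} - \frac{37}{3}\right) \left(- \frac{1}{4416}\right) = 30 - \left(- \frac{21}{2}\right) \left(- \frac{1}{4416}\right) = 30 - \frac{7}{2944} = \frac{88313}{2944}$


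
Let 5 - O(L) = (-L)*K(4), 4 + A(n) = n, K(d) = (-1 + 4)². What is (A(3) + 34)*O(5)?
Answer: 1650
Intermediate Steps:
K(d) = 9 (K(d) = 3² = 9)
A(n) = -4 + n
O(L) = 5 + 9*L (O(L) = 5 - (-L)*9 = 5 - (-9)*L = 5 + 9*L)
(A(3) + 34)*O(5) = ((-4 + 3) + 34)*(5 + 9*5) = (-1 + 34)*(5 + 45) = 33*50 = 1650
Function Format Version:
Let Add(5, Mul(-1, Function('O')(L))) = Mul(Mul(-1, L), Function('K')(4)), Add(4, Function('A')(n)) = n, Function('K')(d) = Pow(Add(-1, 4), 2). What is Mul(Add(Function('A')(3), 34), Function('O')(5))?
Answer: 1650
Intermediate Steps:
Function('K')(d) = 9 (Function('K')(d) = Pow(3, 2) = 9)
Function('A')(n) = Add(-4, n)
Function('O')(L) = Add(5, Mul(9, L)) (Function('O')(L) = Add(5, Mul(-1, Mul(Mul(-1, L), 9))) = Add(5, Mul(-1, Mul(-9, L))) = Add(5, Mul(9, L)))
Mul(Add(Function('A')(3), 34), Function('O')(5)) = Mul(Add(Add(-4, 3), 34), Add(5, Mul(9, 5))) = Mul(Add(-1, 34), Add(5, 45)) = Mul(33, 50) = 1650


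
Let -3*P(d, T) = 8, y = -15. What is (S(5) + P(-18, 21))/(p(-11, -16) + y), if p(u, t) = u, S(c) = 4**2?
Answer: -20/39 ≈ -0.51282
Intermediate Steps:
P(d, T) = -8/3 (P(d, T) = -1/3*8 = -8/3)
S(c) = 16
(S(5) + P(-18, 21))/(p(-11, -16) + y) = (16 - 8/3)/(-11 - 15) = (40/3)/(-26) = (40/3)*(-1/26) = -20/39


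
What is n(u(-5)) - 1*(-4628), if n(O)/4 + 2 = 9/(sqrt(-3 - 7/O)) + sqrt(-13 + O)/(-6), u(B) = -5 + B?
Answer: 4620 - 36*I*sqrt(230)/23 - 2*I*sqrt(23)/3 ≈ 4620.0 - 26.935*I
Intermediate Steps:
n(O) = -8 + 36/sqrt(-3 - 7/O) - 2*sqrt(-13 + O)/3 (n(O) = -8 + 4*(9/(sqrt(-3 - 7/O)) + sqrt(-13 + O)/(-6)) = -8 + 4*(9/sqrt(-3 - 7/O) + sqrt(-13 + O)*(-1/6)) = -8 + 4*(9/sqrt(-3 - 7/O) - sqrt(-13 + O)/6) = -8 + (36/sqrt(-3 - 7/O) - 2*sqrt(-13 + O)/3) = -8 + 36/sqrt(-3 - 7/O) - 2*sqrt(-13 + O)/3)
n(u(-5)) - 1*(-4628) = (-8 + 36/sqrt(-3 - 7/(-5 - 5)) - 2*sqrt(-13 + (-5 - 5))/3) - 1*(-4628) = (-8 + 36/sqrt(-3 - 7/(-10)) - 2*sqrt(-13 - 10)/3) + 4628 = (-8 + 36/sqrt(-3 - 7*(-1/10)) - 2*I*sqrt(23)/3) + 4628 = (-8 + 36/sqrt(-3 + 7/10) - 2*I*sqrt(23)/3) + 4628 = (-8 + 36/sqrt(-23/10) - 2*I*sqrt(23)/3) + 4628 = (-8 + 36*(-I*sqrt(230)/23) - 2*I*sqrt(23)/3) + 4628 = (-8 - 36*I*sqrt(230)/23 - 2*I*sqrt(23)/3) + 4628 = 4620 - 36*I*sqrt(230)/23 - 2*I*sqrt(23)/3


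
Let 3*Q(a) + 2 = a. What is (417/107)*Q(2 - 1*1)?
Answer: -139/107 ≈ -1.2991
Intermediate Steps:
Q(a) = -⅔ + a/3
(417/107)*Q(2 - 1*1) = (417/107)*(-⅔ + (2 - 1*1)/3) = (417*(1/107))*(-⅔ + (2 - 1)/3) = 417*(-⅔ + (⅓)*1)/107 = 417*(-⅔ + ⅓)/107 = (417/107)*(-⅓) = -139/107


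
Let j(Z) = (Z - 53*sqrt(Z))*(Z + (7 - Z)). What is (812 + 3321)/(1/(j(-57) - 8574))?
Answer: -37085409 - 1533343*I*sqrt(57) ≈ -3.7085e+7 - 1.1576e+7*I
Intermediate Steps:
j(Z) = -371*sqrt(Z) + 7*Z (j(Z) = (Z - 53*sqrt(Z))*7 = -371*sqrt(Z) + 7*Z)
(812 + 3321)/(1/(j(-57) - 8574)) = (812 + 3321)/(1/((-371*I*sqrt(57) + 7*(-57)) - 8574)) = 4133/(1/((-371*I*sqrt(57) - 399) - 8574)) = 4133/(1/((-399 - 371*I*sqrt(57)) - 8574)) = 4133/(1/(-8973 - 371*I*sqrt(57))) = 4133*(-8973 - 371*I*sqrt(57)) = -37085409 - 1533343*I*sqrt(57)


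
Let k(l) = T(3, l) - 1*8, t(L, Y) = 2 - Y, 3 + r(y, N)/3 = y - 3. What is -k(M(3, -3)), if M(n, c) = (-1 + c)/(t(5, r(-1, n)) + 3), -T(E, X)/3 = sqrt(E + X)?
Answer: 8 + 3*sqrt(481)/13 ≈ 13.061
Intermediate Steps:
r(y, N) = -18 + 3*y (r(y, N) = -9 + 3*(y - 3) = -9 + 3*(-3 + y) = -9 + (-9 + 3*y) = -18 + 3*y)
T(E, X) = -3*sqrt(E + X)
M(n, c) = -1/26 + c/26 (M(n, c) = (-1 + c)/((2 - (-18 + 3*(-1))) + 3) = (-1 + c)/((2 - (-18 - 3)) + 3) = (-1 + c)/((2 - 1*(-21)) + 3) = (-1 + c)/((2 + 21) + 3) = (-1 + c)/(23 + 3) = (-1 + c)/26 = (-1 + c)*(1/26) = -1/26 + c/26)
k(l) = -8 - 3*sqrt(3 + l) (k(l) = -3*sqrt(3 + l) - 1*8 = -3*sqrt(3 + l) - 8 = -8 - 3*sqrt(3 + l))
-k(M(3, -3)) = -(-8 - 3*sqrt(3 + (-1/26 + (1/26)*(-3)))) = -(-8 - 3*sqrt(3 + (-1/26 - 3/26))) = -(-8 - 3*sqrt(3 - 2/13)) = -(-8 - 3*sqrt(481)/13) = 8 + 3*sqrt(481)/13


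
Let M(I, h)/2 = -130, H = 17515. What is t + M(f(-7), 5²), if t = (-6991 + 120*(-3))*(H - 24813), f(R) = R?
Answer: 53647338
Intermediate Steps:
t = 53647598 (t = (-6991 + 120*(-3))*(17515 - 24813) = (-6991 - 360)*(-7298) = -7351*(-7298) = 53647598)
M(I, h) = -260 (M(I, h) = 2*(-130) = -260)
t + M(f(-7), 5²) = 53647598 - 260 = 53647338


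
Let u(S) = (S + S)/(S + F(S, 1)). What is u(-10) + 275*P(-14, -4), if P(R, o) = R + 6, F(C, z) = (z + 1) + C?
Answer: -19790/9 ≈ -2198.9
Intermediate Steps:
F(C, z) = 1 + C + z (F(C, z) = (1 + z) + C = 1 + C + z)
P(R, o) = 6 + R
u(S) = 2*S/(2 + 2*S) (u(S) = (S + S)/(S + (1 + S + 1)) = (2*S)/(S + (2 + S)) = (2*S)/(2 + 2*S) = 2*S/(2 + 2*S))
u(-10) + 275*P(-14, -4) = -10/(1 - 10) + 275*(6 - 14) = -10/(-9) + 275*(-8) = -10*(-⅑) - 2200 = 10/9 - 2200 = -19790/9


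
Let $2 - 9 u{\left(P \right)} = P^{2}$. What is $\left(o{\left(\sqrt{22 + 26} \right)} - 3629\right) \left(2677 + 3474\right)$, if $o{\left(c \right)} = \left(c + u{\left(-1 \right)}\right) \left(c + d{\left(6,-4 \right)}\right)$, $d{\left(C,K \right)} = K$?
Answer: $- \frac{198265183}{9} - \frac{861140 \sqrt{3}}{9} \approx -2.2195 \cdot 10^{7}$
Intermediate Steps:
$u{\left(P \right)} = \frac{2}{9} - \frac{P^{2}}{9}$
$o{\left(c \right)} = \left(-4 + c\right) \left(\frac{1}{9} + c\right)$ ($o{\left(c \right)} = \left(c + \left(\frac{2}{9} - \frac{\left(-1\right)^{2}}{9}\right)\right) \left(c - 4\right) = \left(c + \left(\frac{2}{9} - \frac{1}{9}\right)\right) \left(-4 + c\right) = \left(c + \frac{1}{9}\right) \left(-4 + c\right) = \left(\frac{1}{9} + c\right) \left(-4 + c\right) = \left(-4 + c\right) \left(\frac{1}{9} + c\right)$)
$\left(o{\left(\sqrt{22 + 26} \right)} - 3629\right) \left(2677 + 3474\right) = \left(\left(- \frac{4}{9} + \left(\sqrt{22 + 26}\right)^{2} - \frac{35 \sqrt{22 + 26}}{9}\right) - 3629\right) \left(2677 + 3474\right) = \left(\left(- \frac{4}{9} + \left(\sqrt{48}\right)^{2} - \frac{35 \sqrt{48}}{9}\right) - 3629\right) 6151 = \left(\left(- \frac{4}{9} + \left(4 \sqrt{3}\right)^{2} - \frac{35 \cdot 4 \sqrt{3}}{9}\right) - 3629\right) 6151 = \left(\left(- \frac{4}{9} + 48 - \frac{140 \sqrt{3}}{9}\right) - 3629\right) 6151 = \left(\left(\frac{428}{9} - \frac{140 \sqrt{3}}{9}\right) - 3629\right) 6151 = \left(- \frac{32233}{9} - \frac{140 \sqrt{3}}{9}\right) 6151 = - \frac{198265183}{9} - \frac{861140 \sqrt{3}}{9}$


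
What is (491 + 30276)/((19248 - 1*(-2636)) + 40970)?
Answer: 2797/5714 ≈ 0.48950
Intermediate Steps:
(491 + 30276)/((19248 - 1*(-2636)) + 40970) = 30767/((19248 + 2636) + 40970) = 30767/(21884 + 40970) = 30767/62854 = 30767*(1/62854) = 2797/5714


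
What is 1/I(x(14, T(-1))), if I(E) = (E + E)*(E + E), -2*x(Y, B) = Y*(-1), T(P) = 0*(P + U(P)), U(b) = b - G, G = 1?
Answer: 1/196 ≈ 0.0051020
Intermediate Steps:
U(b) = -1 + b (U(b) = b - 1*1 = b - 1 = -1 + b)
T(P) = 0 (T(P) = 0*(P + (-1 + P)) = 0*(-1 + 2*P) = 0)
x(Y, B) = Y/2 (x(Y, B) = -Y*(-1)/2 = -(-1)*Y/2 = Y/2)
I(E) = 4*E² (I(E) = (2*E)*(2*E) = 4*E²)
1/I(x(14, T(-1))) = 1/(4*((½)*14)²) = 1/(4*7²) = 1/(4*49) = 1/196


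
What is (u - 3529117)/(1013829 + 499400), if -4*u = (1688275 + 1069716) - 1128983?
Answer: -3936369/1513229 ≈ -2.6013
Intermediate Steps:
u = -407252 (u = -((1688275 + 1069716) - 1128983)/4 = -(2757991 - 1128983)/4 = -1/4*1629008 = -407252)
(u - 3529117)/(1013829 + 499400) = (-407252 - 3529117)/(1013829 + 499400) = -3936369/1513229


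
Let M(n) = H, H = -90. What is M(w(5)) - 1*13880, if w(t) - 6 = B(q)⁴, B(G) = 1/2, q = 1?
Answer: -13970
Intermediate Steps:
B(G) = ½
w(t) = 97/16 (w(t) = 6 + (½)⁴ = 6 + 1/16 = 97/16)
M(n) = -90
M(w(5)) - 1*13880 = -90 - 1*13880 = -90 - 13880 = -13970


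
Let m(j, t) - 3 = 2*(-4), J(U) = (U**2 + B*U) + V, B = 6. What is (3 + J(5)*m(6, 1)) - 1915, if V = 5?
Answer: -2212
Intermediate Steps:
J(U) = 5 + U**2 + 6*U (J(U) = (U**2 + 6*U) + 5 = 5 + U**2 + 6*U)
m(j, t) = -5 (m(j, t) = 3 + 2*(-4) = 3 - 8 = -5)
(3 + J(5)*m(6, 1)) - 1915 = (3 + (5 + 5**2 + 6*5)*(-5)) - 1915 = (3 + (5 + 25 + 30)*(-5)) - 1915 = (3 + 60*(-5)) - 1915 = (3 - 300) - 1915 = -297 - 1915 = -2212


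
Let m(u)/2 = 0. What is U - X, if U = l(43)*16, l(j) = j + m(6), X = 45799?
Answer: -45111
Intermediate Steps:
m(u) = 0 (m(u) = 2*0 = 0)
l(j) = j (l(j) = j + 0 = j)
U = 688 (U = 43*16 = 688)
U - X = 688 - 1*45799 = 688 - 45799 = -45111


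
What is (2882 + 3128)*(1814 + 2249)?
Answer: 24418630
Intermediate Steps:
(2882 + 3128)*(1814 + 2249) = 6010*4063 = 24418630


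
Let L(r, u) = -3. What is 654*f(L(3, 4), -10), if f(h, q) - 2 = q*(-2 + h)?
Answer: 34008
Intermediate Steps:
f(h, q) = 2 + q*(-2 + h)
654*f(L(3, 4), -10) = 654*(2 - 2*(-10) - 3*(-10)) = 654*(2 + 20 + 30) = 654*52 = 34008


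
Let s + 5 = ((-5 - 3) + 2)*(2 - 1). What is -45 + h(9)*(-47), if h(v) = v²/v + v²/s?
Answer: -1341/11 ≈ -121.91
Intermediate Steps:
s = -11 (s = -5 + ((-5 - 3) + 2)*(2 - 1) = -5 + (-8 + 2)*1 = -5 - 6*1 = -5 - 6 = -11)
h(v) = v - v²/11 (h(v) = v²/v + v²/(-11) = v + v²*(-1/11) = v - v²/11)
-45 + h(9)*(-47) = -45 + ((1/11)*9*(11 - 1*9))*(-47) = -45 + ((1/11)*9*(11 - 9))*(-47) = -45 + ((1/11)*9*2)*(-47) = -45 + (18/11)*(-47) = -45 - 846/11 = -1341/11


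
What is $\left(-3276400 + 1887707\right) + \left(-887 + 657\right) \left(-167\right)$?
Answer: $-1350283$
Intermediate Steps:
$\left(-3276400 + 1887707\right) + \left(-887 + 657\right) \left(-167\right) = -1388693 - -38410 = -1388693 + 38410 = -1350283$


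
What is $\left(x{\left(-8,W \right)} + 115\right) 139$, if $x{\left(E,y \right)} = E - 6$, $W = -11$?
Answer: $14039$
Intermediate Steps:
$x{\left(E,y \right)} = -6 + E$ ($x{\left(E,y \right)} = E - 6 = -6 + E$)
$\left(x{\left(-8,W \right)} + 115\right) 139 = \left(\left(-6 - 8\right) + 115\right) 139 = \left(-14 + 115\right) 139 = 101 \cdot 139 = 14039$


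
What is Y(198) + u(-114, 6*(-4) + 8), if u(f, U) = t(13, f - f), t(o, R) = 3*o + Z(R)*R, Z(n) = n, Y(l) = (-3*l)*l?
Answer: -117573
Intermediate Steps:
Y(l) = -3*l²
t(o, R) = R² + 3*o (t(o, R) = 3*o + R*R = 3*o + R² = R² + 3*o)
u(f, U) = 39 (u(f, U) = (f - f)² + 3*13 = 0² + 39 = 0 + 39 = 39)
Y(198) + u(-114, 6*(-4) + 8) = -3*198² + 39 = -3*39204 + 39 = -117612 + 39 = -117573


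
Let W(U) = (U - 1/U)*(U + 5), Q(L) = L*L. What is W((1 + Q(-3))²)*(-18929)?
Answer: -3974692491/20 ≈ -1.9873e+8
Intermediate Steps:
Q(L) = L²
W(U) = (5 + U)*(U - 1/U) (W(U) = (U - 1/U)*(5 + U) = (5 + U)*(U - 1/U))
W((1 + Q(-3))²)*(-18929) = (-1 + ((1 + (-3)²)²)² - 5/(1 + (-3)²)² + 5*(1 + (-3)²)²)*(-18929) = (-1 + ((1 + 9)²)² - 5/(1 + 9)² + 5*(1 + 9)²)*(-18929) = (-1 + (10²)² - 5/(10²) + 5*10²)*(-18929) = (-1 + 100² - 5/100 + 5*100)*(-18929) = (-1 + 10000 - 5*1/100 + 500)*(-18929) = (-1 + 10000 - 1/20 + 500)*(-18929) = (209979/20)*(-18929) = -3974692491/20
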